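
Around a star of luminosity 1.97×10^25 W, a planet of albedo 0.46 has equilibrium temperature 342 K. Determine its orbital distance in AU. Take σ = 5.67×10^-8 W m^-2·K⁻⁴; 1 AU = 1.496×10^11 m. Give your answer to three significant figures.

0.110 AU

Required flux: S = 4σT⁴/(1−α) = 5746 W m^-2.
From L = 4πd²S, d = √(1.97×10^25/(4π·5746)) = 1.652×10^10 m = 0.1104 AU.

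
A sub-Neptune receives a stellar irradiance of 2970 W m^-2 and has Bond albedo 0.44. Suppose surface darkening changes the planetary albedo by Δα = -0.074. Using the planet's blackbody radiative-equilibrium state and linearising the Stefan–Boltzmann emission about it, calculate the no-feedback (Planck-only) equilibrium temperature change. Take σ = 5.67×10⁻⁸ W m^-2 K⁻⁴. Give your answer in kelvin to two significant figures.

9.7 kelvin

The baseline emission temperature is T_e = 292.6 K.
ΔF = −(S/4)Δα = −(2970/4)×(-0.074) = 54.95 W m^-2.
Planck response: λ_P = 4σT_e³ = 4·5.67×10⁻⁸·(292.6)³ = 5.684 W m^-2/K.
So ΔT₀ = 54.95/5.684 = 9.67 K.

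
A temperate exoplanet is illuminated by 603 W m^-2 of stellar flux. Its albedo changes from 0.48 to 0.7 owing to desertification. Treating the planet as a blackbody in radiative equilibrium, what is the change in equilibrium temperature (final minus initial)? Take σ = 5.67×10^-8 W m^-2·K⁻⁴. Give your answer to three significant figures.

-24.8 K

With α = 0.48, T₁ = 192.8 K.
Final:   T₂ = [S(1−0.7)/(4σ)]^(1/4) = 168.1 K.
Change: 168.1 − 192.8 = -24.77 K.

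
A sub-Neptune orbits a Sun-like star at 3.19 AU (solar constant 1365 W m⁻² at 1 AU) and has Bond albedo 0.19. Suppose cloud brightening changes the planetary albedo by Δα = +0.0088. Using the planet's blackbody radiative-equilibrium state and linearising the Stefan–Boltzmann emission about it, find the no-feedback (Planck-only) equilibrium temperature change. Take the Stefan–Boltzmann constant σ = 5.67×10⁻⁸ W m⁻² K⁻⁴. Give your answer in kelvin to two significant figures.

-0.40 K

By the inverse-square law, S = 1365/3.19² = 134.1 W m⁻².
The baseline emission temperature is T_e = 147.9 K.
The change in absorbed flux is Δ[S(1−α)/4] = −SΔα/4 = -0.2951 W m⁻².
Linearising σT⁴ gives d(σT⁴)/dT = 4σT_e³ = 0.7344 W m⁻² per K.
ΔT₀ = ΔF/λ_P = -0.2951/0.7344 = -0.402 K.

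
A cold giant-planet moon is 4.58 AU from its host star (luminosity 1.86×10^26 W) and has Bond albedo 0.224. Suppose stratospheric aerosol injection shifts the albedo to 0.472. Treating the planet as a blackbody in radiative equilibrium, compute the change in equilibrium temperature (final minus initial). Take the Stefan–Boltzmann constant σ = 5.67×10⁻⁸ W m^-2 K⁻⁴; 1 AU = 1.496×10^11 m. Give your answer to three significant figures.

d = 4.58 × 1.496×10^11 m = 6.852×10^11 m.
Spreading L over a sphere of radius d: S = 1.86×10^26/(4π·6.85×10^11²) = 31.53 W m^-2.
With α = 0.224, T₁ = 101.9 K.
With α = 0.472, T₂ = 92.56 K.
Change: 92.56 − 101.9 = -9.353 K.

-9.35 kelvin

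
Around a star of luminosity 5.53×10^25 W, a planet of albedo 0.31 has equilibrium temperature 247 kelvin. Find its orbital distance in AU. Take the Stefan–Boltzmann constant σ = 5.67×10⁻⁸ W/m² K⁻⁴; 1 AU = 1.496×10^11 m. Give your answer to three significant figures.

Required flux: S = 4σT⁴/(1−α) = 1223 W/m².
S = L/(4πd²) → d = √(L/4πS) = √(5.53×10^25/(4π·1223)) = 5.997×10^10 m = 0.4009 AU.

0.401 AU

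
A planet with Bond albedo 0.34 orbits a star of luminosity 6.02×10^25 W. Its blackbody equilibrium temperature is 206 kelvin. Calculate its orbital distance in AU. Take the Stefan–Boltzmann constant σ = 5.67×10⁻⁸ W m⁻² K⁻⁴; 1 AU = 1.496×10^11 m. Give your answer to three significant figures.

The flux needed for this T is 4σT⁴/(1−0.34) = 618.8 W m⁻².
Then d = [L/(4πS)]^(1/2) = 8.799×10^10 m, i.e. 0.5881 AU.

0.588 AU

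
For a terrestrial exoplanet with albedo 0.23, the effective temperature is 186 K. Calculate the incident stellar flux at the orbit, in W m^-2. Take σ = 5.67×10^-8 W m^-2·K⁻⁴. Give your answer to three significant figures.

From S(1−α)/4 = σT⁴: S = 4σT⁴/(1−α).
The emitted flux is σT⁴ = 67.86 W m^-2.
S = 4·67.86/0.77 = 352.5 W m^-2.

353 W m^-2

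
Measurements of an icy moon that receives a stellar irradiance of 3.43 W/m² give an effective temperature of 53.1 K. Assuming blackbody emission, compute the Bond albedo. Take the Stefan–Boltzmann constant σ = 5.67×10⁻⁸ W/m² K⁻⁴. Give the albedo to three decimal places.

Rearranging the radiative balance, α = 1 − 4σT⁴/S.
σT⁴ = 0.4508 W/m², so 4σT⁴ = 1.803 W/m².
1−α = 1.803/3.430 = 0.5257, so α = 0.4743.

0.474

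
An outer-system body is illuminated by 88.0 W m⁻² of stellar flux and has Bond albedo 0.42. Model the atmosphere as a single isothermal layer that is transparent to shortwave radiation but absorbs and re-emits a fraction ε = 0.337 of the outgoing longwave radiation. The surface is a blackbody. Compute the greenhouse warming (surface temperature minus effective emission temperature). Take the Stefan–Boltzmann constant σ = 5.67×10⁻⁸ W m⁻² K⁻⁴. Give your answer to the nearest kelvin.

The planet radiates to space at T_e = [S(1−α)/(4σ)]^(1/4) = 122.5 K.
For a single slab of emissivity ε, T_s⁴ = 2T_e⁴/(2−ε); thus T_s = 122.5·(1.203)^(1/4) = 128.3 K.
Greenhouse warming: T_s − T_e = 5.782 K.

6 kelvin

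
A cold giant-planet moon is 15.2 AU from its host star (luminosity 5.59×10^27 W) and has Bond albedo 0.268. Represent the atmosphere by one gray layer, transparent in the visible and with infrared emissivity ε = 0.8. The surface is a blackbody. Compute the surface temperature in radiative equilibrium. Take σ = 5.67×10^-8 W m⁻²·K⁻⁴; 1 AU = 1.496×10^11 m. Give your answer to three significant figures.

147 kelvin

Orbital distance: d = 15.2 AU = 2.274×10^12 m.
Flux at the orbit: S = L/(4πd²) = 5.59×10^27/(4π·(2.27×10^12)²) = 86.03 W m⁻².
The planet radiates to space at T_e = [S(1−α)/(4σ)]^(1/4) = 129.1 K.
Surface balance with a leaky layer gives σT_s⁴ = σT_e⁴·2/(2−ε), so T_s = T_e·[2/(2−0.8)]^(1/4) = 146.7 K.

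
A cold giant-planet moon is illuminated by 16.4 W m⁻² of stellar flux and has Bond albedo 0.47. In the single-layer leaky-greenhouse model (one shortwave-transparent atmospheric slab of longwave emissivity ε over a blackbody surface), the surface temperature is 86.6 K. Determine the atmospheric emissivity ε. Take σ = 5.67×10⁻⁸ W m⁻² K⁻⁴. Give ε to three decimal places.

TOA balance gives T_e = 78.68 K.
Since (2−ε)/2 = (T_e/T_s)⁴ = 0.6814, ε = 0.6372.

0.637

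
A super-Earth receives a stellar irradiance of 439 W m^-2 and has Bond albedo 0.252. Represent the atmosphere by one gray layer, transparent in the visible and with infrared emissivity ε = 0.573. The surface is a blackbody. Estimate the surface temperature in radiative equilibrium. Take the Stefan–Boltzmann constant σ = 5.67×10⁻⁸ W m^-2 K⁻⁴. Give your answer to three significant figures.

212 K

The planet radiates to space at T_e = [S(1−α)/(4σ)]^(1/4) = 195.1 K.
The surface balance (absorbed SW + ε·downward IR = σT_s⁴) with T_a⁴ = T_s⁴/2 reduces to T_s = T_e·[2/(2−ε)]^¼ = 212.2 K.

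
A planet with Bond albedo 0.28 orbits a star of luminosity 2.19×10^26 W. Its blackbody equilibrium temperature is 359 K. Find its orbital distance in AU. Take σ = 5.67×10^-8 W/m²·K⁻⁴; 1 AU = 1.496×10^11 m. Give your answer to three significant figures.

The flux needed for this T is 4σT⁴/(1−0.28) = 5232 W/m².
From L = 4πd²S, d = √(2.19×10^26/(4π·5232)) = 5.771×10^10 m = 0.3858 AU.

0.386 AU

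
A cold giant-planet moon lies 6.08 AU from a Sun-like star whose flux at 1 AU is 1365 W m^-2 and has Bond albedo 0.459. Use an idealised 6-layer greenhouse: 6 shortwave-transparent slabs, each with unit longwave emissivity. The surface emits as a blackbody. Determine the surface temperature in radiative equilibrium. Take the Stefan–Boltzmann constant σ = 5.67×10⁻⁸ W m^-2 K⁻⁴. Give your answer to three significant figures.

Flux at the orbit: S = 1365/(6.08)² = 36.93 W m^-2.
The effective emission temperature is T_e = [S(1−α)/(4σ)]^¼ = 96.88 K.
With N = 6 opaque layers, T_s = (N+1)^(1/4)·T_e = 7^(1/4)·96.88 = 157.6 K.

158 K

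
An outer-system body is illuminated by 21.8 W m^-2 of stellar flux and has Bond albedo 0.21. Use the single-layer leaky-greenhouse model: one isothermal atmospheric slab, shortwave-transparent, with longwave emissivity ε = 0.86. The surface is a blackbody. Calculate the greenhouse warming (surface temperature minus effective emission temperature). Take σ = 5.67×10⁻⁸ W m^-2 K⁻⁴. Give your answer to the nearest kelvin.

14 kelvin

Effective emission temperature (TOA balance): σT_e⁴ = S(1−α)/4 = 4.306 W m^-2 → T_e = 93.35 K.
For a single slab of emissivity ε, T_s⁴ = 2T_e⁴/(2−ε); thus T_s = 93.35·(1.754)^(1/4) = 107.4 K.
Greenhouse warming: T_s − T_e = 14.08 K.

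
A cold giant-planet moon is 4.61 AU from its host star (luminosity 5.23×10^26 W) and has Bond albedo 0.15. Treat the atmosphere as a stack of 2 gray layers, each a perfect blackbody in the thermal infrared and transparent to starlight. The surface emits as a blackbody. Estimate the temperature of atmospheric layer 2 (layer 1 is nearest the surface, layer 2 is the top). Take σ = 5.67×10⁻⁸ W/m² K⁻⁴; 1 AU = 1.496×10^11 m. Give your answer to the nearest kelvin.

Orbital distance: d = 4.61 AU = 6.897×10^11 m.
S = L/(4πd²) = 87.50 W/m².
Top-of-atmosphere balance: σT_e⁴ = S(1−α)/4 = 18.59 W/m² → T_e = 134.6 K.
Each opaque layer satisfies 2T_j⁴ = T_{j−1}⁴ + T_{j+1}⁴, giving T_k⁴ = (N+1−k)T_e⁴.
T_2 = (1)^(1/4)·134.6 = 134.6 K.

135 K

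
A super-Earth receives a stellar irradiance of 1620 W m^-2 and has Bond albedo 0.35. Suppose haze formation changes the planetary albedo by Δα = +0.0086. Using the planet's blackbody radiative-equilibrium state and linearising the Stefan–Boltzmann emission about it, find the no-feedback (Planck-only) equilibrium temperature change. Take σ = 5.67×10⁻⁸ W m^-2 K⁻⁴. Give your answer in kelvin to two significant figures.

-0.86 K

Unperturbed T_e = [1620·(1−0.35)/(4σ)]^¼ = 261.0 K.
TOA radiative forcing: ΔF = −S·Δα/4 = −1620·(+0.0086)/4 = -3.483 W m^-2.
Planck response: λ_P = 4σT_e³ = 4·5.67×10⁻⁸·(261.0)³ = 4.034 W m^-2/K.
ΔT₀ = ΔF/λ_P = -3.483/4.034 = -0.863 K.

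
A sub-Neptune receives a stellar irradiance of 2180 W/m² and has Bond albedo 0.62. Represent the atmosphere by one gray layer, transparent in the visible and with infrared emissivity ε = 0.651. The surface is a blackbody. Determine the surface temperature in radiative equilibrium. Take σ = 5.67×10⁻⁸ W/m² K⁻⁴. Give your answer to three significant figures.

The planet radiates to space at T_e = [S(1−α)/(4σ)]^(1/4) = 245.8 K.
For a single slab of emissivity ε, T_s⁴ = 2T_e⁴/(2−ε); thus T_s = 245.8·(1.483)^(1/4) = 271.3 K.

271 K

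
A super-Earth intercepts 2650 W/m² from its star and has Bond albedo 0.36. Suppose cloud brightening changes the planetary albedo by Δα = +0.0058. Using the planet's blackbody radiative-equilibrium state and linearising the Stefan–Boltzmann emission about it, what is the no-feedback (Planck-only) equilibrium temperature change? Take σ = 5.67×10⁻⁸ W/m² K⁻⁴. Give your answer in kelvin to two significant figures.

Unperturbed T_e = [2650·(1−0.36)/(4σ)]^¼ = 294.1 K.
The change in absorbed flux is Δ[S(1−α)/4] = −SΔα/4 = -3.842 W/m².
Linearising σT⁴ gives d(σT⁴)/dT = 4σT_e³ = 5.767 W/m² per K.
So ΔT₀ = -3.842/5.767 = -0.666 K.

-0.67 K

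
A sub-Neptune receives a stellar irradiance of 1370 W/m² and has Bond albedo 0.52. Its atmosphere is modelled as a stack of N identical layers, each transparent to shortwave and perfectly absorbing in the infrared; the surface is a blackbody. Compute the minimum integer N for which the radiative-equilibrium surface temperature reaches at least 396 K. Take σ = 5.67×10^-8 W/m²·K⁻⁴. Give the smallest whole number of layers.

8

The effective emission temperature is T_e = [S(1−α)/(4σ)]^¼ = 232.0 K.
T_s = (N+1)^(1/4)·T_e ≥ 396 K requires N+1 ≥ (T_s/T_e)⁴ = (396/232.0)⁴ = 8.481.
Rounding up, N = 8.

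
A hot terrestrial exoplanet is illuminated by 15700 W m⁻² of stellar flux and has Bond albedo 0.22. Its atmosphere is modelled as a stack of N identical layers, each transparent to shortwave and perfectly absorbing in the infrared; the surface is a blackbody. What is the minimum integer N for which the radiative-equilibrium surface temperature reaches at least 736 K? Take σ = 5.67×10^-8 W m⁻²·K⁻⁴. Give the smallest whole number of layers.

5

Top-of-atmosphere balance: σT_e⁴ = S(1−α)/4 = 3062 W m⁻² → T_e = 482.0 K.
T_s = (N+1)^(1/4)·T_e ≥ 736 K requires N+1 ≥ (T_s/T_e)⁴ = (736/482.0)⁴ = 5.435.
So N ≥ 4.435; the smallest integer is N = 5.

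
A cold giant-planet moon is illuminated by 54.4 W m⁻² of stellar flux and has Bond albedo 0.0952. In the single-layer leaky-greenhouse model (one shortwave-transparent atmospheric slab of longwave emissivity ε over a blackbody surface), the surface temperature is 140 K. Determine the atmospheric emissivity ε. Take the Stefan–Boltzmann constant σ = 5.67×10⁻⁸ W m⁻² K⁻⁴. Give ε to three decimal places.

TOA balance gives T_e = 121.4 K.
T_s⁴ = T_e⁴·2/(2−ε) → ε = 2 − 2(T_e/T_s)⁴ = 2 − 2·(121.4/140)⁴ = 0.8701.

0.870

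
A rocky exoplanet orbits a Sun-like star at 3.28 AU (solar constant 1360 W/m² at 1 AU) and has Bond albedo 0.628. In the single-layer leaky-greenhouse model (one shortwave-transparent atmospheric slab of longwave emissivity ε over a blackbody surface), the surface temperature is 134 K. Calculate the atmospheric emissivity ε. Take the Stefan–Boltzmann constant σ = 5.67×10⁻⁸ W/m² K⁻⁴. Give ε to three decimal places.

Irradiance scales as 1/d², so S = 1360 W/m² × (1/3.28)² = 126.4 W/m².
Effective temperature: T_e = [S(1−α)/(4σ)]^(1/4) = 120.0 K.
T_s⁴ = T_e⁴·2/(2−ε) → ε = 2 − 2(T_e/T_s)⁴ = 2 − 2·(120.0/134)⁴ = 0.7138.

0.714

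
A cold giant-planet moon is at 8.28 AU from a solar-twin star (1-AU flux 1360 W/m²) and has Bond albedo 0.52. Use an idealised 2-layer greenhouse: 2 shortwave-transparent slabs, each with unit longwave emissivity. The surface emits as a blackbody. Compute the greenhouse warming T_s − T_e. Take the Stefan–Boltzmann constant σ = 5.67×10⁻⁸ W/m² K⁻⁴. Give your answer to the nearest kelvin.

By the inverse-square law, S = 1360/8.28² = 19.84 W/m².
OLR = S(1−α)/4 = 2.380 W/m²; the top layer radiates at T_e = 80.50 K.
Surface: T_s = (3)^¼·T_e = 105.9 K.
So the greenhouse effect raises the surface by 105.9 − 80.50 = 25.44 K.

25 K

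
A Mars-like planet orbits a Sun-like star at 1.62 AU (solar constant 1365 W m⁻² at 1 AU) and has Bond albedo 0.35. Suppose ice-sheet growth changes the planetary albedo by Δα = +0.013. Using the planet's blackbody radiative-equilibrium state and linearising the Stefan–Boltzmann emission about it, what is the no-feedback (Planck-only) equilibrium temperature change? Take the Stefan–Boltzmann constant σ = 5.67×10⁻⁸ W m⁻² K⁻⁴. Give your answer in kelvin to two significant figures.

Flux at the orbit: S = 1365/(1.62)² = 520.1 W m⁻².
Reference equilibrium: T_e = [S(1−α)/(4σ)]^(1/4) = 196.5 K.
TOA radiative forcing: ΔF = −S·Δα/4 = −520.1·(+0.013)/4 = -1.690 W m⁻².
The Planck feedback parameter is 4σT_e³ = 1.721 W m⁻²/K.
Hence the no-feedback warming is ΔF/(4σT_e³) = -0.982 K.

-0.98 kelvin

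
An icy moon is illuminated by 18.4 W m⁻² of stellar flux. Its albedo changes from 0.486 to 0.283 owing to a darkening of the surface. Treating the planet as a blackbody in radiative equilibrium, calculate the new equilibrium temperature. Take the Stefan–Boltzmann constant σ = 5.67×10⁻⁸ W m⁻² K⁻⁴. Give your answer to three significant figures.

T₂ = [S(1−α₂)/(4σ)]^(1/4) = [18.40·0.717/(4σ)]^(1/4) = 87.33 K.

87.3 K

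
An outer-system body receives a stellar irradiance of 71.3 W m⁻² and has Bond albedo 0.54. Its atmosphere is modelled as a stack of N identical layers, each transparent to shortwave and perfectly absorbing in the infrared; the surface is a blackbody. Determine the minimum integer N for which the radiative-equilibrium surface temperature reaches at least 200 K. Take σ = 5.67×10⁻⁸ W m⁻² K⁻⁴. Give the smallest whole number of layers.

11

OLR = S(1−α)/4 = 8.199 W m⁻²; the top layer radiates at T_e = 109.7 K.
Need (N+1)T_e⁴ ≥ T_s⁴, i.e. N+1 ≥ (200/109.7)⁴ = 11.064.
The minimum whole number is N = 11.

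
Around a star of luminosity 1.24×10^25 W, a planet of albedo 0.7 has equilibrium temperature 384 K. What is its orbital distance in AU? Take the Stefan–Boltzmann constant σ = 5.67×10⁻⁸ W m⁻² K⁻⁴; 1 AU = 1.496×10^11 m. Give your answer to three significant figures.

0.0518 AU

Energy balance gives S = 4σT⁴/(1−α) = 16440 W m⁻².
S = L/(4πd²) → d = √(L/4πS) = √(1.24×10^25/(4π·16440)) = 7.748×10^9 m = 0.05179 AU.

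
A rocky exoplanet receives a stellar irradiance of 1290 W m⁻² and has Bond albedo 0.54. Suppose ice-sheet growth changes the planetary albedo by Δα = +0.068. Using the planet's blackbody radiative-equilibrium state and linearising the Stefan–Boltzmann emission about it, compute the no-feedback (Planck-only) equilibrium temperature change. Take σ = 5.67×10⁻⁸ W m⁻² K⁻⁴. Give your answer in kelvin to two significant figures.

Unperturbed T_e = [1290·(1−0.54)/(4σ)]^¼ = 226.2 K.
ΔF = −(S/4)Δα = −(1290/4)×(+0.068) = -21.93 W m⁻².
Planck response: λ_P = 4σT_e³ = 4·5.67×10⁻⁸·(226.2)³ = 2.624 W m⁻²/K.
ΔT₀ = ΔF/λ_P = -21.93/2.624 = -8.36 K.

-8.4 K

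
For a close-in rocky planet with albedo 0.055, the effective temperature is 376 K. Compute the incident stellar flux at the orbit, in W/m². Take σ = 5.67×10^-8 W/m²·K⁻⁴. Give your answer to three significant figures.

4800 W/m²

Invert the energy balance for S: S = 4σT⁴/(1−α).
σT⁴ = 5.67×10⁻⁸·(376)⁴ = 1133 W/m².
S = 4·1133/0.945 = 4797 W/m².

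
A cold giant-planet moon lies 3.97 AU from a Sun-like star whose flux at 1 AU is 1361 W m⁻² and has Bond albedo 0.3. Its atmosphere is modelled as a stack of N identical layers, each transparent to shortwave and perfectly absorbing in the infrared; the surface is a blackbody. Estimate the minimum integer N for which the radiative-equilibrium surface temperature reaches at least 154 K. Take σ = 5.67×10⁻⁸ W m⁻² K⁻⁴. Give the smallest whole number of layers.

2

By the inverse-square law, S = 1361/3.97² = 86.35 W m⁻².
The effective emission temperature is T_e = [S(1−α)/(4σ)]^¼ = 127.8 K.
Need (N+1)T_e⁴ ≥ T_s⁴, i.e. N+1 ≥ (154/127.8)⁴ = 2.110.
Rounding up, N = 2.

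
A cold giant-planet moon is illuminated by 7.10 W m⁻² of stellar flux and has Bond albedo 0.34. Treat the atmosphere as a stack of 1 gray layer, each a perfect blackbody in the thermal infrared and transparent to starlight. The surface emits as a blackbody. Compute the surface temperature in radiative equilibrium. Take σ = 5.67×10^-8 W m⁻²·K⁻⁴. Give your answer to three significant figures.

80.2 K

OLR = S(1−α)/4 = 1.171 W m⁻²; the top layer radiates at T_e = 67.42 K.
Layer-by-layer balance gives σT_s⁴ = (N+1)σT_e⁴, so T_s = 2^¼·67.42 = 80.18 K.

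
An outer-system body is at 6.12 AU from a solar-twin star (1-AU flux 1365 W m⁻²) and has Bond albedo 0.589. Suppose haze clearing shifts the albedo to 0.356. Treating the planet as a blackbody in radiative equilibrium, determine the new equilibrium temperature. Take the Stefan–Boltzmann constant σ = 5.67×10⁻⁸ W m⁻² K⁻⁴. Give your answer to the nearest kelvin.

Flux at the orbit: S = 1365/(6.12)² = 36.44 W m⁻².
New equilibrium: T₂ = [(1−0.356)·36.44/(4σ)]^(1/4) = 100.9 K.

101 K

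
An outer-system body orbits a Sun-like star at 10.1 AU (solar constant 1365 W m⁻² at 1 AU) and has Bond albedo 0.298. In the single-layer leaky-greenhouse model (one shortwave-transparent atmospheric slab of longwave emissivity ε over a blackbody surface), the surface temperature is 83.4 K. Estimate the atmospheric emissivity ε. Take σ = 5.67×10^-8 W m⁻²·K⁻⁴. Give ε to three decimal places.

0.288

By the inverse-square law, S = 1365/10.1² = 13.38 W m⁻².
Effective temperature: T_e = [S(1−α)/(4σ)]^(1/4) = 80.22 K.
T_s⁴ = T_e⁴·2/(2−ε) → ε = 2 − 2(T_e/T_s)⁴ = 2 − 2·(80.22/83.4)⁴ = 0.2878.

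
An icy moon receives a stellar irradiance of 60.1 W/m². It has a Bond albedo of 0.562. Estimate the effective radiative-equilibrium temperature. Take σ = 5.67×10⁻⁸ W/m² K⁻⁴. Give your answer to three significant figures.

Absorbed flux (global mean): S(1−α)/4 = 60.10·0.438/4 = 6.581 W/m².
Balancing against σT⁴: T = (6.581/5.67×10⁻⁸)^(1/4) = 103.8 K.

104 K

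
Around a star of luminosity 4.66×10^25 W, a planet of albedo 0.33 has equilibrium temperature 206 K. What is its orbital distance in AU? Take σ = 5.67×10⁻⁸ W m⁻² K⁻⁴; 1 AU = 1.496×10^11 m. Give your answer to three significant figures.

0.521 AU

Required flux: S = 4σT⁴/(1−α) = 609.6 W m⁻².
From L = 4πd²S, d = √(4.66×10^25/(4π·609.6)) = 7.800×10^10 m = 0.5214 AU.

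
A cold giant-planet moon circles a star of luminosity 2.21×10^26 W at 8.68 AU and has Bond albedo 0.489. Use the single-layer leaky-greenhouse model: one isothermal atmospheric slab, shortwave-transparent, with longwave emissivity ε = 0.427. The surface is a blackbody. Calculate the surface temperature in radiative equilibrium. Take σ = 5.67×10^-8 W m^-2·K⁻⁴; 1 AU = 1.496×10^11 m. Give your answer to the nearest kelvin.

Orbital distance: d = 8.68 AU = 1.299×10^12 m.
S = L/(4πd²) = 10.43 W m^-2.
At the top of the atmosphere, σT_e⁴ = S(1−α)/4 = 1.332 W m^-2, giving T_e = 69.62 K.
The surface balance (absorbed SW + ε·downward IR = σT_s⁴) with T_a⁴ = T_s⁴/2 reduces to T_s = T_e·[2/(2−ε)]^¼ = 73.93 K.

74 K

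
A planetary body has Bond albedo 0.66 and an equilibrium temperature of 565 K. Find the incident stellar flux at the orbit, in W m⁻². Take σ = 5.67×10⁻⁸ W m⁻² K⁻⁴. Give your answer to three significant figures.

68000 W m⁻²

Invert the energy balance for S: S = 4σT⁴/(1−α).
The emitted flux is σT⁴ = 5778 W m⁻².
So S = 4×5778/(1−0.66) = 67980 W m⁻².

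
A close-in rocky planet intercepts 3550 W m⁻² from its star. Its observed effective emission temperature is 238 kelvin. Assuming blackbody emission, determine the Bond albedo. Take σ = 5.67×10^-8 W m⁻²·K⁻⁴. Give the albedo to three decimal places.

0.795

From σT⁴ = S(1−α)/4 we invert for α: 1−α = 4σT⁴/S.
σT⁴ = 181.9 W m⁻², so 4σT⁴ = 727.7 W m⁻².
1−α = 727.7/3550 = 0.2050, so α = 0.7950.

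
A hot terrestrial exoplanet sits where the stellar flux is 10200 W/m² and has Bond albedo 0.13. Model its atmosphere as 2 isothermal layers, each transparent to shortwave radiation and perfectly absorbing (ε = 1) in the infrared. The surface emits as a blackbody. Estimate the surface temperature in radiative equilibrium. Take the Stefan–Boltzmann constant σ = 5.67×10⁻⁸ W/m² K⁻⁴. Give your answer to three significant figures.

Top-of-atmosphere balance: σT_e⁴ = S(1−α)/4 = 2218 W/m² → T_e = 444.8 K.
Layer-by-layer balance gives σT_s⁴ = (N+1)σT_e⁴, so T_s = 3^¼·444.8 = 585.3 K.

585 K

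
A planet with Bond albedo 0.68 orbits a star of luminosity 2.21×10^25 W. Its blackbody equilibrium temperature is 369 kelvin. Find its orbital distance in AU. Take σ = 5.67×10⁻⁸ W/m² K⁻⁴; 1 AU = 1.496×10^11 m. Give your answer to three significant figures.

0.0773 AU

The flux needed for this T is 4σT⁴/(1−0.68) = 13140 W/m².
Then d = [L/(4πS)]^(1/2) = 1.157×10^10 m, i.e. 0.07733 AU.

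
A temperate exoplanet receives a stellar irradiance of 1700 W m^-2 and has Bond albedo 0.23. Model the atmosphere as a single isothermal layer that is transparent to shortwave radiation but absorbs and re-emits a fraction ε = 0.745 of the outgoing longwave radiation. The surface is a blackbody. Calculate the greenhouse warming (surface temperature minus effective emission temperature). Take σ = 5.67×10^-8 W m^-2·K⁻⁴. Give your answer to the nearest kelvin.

34 K

At the top of the atmosphere, σT_e⁴ = S(1−α)/4 = 327.2 W m^-2, giving T_e = 275.6 K.
Surface balance with a leaky layer gives σT_s⁴ = σT_e⁴·2/(2−ε), so T_s = T_e·[2/(2−0.745)]^(1/4) = 309.7 K.
The atmosphere warms the surface by 34.06 K.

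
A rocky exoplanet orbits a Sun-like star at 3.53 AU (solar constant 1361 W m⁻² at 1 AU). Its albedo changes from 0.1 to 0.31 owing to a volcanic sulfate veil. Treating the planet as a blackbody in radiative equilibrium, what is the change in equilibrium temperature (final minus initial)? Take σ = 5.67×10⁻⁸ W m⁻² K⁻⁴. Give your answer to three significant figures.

-9.27 K

By the inverse-square law, S = 1361/3.53² = 109.2 W m⁻².
Initial: T₁ = [S(1−0.1)/(4σ)]^(1/4) = 144.3 K.
Final:   T₂ = [S(1−0.31)/(4σ)]^(1/4) = 135.0 K.
Change: 135.0 − 144.3 = -9.273 K.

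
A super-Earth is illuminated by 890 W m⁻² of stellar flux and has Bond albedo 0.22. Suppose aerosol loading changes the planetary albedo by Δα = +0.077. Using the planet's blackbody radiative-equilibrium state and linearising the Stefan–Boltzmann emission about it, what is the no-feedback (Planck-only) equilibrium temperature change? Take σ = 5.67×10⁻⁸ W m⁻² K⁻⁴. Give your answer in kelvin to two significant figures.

Reference equilibrium: T_e = [S(1−α)/(4σ)]^(1/4) = 235.2 K.
ΔF = −(S/4)Δα = −(890.0/4)×(+0.077) = -17.13 W m⁻².
Planck response: λ_P = 4σT_e³ = 4·5.67×10⁻⁸·(235.2)³ = 2.951 W m⁻²/K.
Hence the no-feedback warming is ΔF/(4σT_e³) = -5.80 K.

-5.8 K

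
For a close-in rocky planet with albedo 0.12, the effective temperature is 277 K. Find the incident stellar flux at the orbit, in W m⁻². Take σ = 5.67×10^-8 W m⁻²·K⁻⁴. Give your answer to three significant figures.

1520 W m⁻²

From S(1−α)/4 = σT⁴: S = 4σT⁴/(1−α).
σT⁴ = 5.67×10⁻⁸·(277)⁴ = 333.8 W m⁻².
S = 4·333.8/0.88 = 1517 W m⁻².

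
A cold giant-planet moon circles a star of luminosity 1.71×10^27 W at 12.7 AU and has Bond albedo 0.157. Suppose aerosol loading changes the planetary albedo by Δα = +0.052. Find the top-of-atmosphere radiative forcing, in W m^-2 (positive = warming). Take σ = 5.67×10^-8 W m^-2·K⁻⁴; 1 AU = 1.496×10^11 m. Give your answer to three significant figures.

Orbital distance: d = 12.7 AU = 1.900×10^12 m.
S = L/(4πd²) = 37.70 W m^-2.
ΔF = −(S/4)Δα = −(37.70/4)×(+0.052) = -0.4901 W m^-2.

-0.490 W m^-2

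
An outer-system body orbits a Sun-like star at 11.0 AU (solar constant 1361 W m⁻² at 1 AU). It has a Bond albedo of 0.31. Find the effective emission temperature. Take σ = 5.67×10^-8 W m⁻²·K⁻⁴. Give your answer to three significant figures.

76.5 K

Flux at the orbit: S = 1361/(11.0)² = 11.25 W m⁻².
The planet absorbs (1−α)S over its disc πR² and re-emits over 4πR², so the mean absorbed flux is (1−0.31)·11.25/4 = 1.940 W m⁻².
Balancing against σT⁴: T = (1.940/5.67×10⁻⁸)^(1/4) = 76.48 K.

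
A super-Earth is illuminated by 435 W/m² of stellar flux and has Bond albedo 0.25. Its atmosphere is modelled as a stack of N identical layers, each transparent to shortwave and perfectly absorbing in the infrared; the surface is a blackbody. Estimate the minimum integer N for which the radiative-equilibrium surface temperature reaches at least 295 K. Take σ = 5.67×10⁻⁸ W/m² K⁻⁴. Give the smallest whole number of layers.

Top-of-atmosphere balance: σT_e⁴ = S(1−α)/4 = 81.56 W/m² → T_e = 194.7 K.
Since T_s⁴ = (N+1)T_e⁴, we need N ≥ (T_s/T_e)⁴ − 1 = 4.265.
Rounding up, N = 5.

5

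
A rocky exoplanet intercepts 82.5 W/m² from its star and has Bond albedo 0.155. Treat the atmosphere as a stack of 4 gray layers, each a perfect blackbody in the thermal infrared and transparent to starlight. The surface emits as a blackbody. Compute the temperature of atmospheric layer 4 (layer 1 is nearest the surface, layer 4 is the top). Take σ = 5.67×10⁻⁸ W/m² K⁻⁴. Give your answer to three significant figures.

132 K

The effective emission temperature is T_e = [S(1−α)/(4σ)]^¼ = 132.4 K.
In the N-layer model, layer k (counted from the surface) has T_k = (N+1−k)^(1/4)·T_e.
With k = 4: T_4 = (4+1−4)^¼·132.4 K = 132.4 K.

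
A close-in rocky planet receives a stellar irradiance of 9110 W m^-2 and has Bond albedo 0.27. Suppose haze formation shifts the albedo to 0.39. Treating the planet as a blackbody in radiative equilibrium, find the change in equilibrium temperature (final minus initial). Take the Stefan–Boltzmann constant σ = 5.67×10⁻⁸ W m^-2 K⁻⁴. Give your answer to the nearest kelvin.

-18 K

Before: T₁ = [9110·0.73/(4σ)]^(1/4) = 413.8 K.
With α = 0.39, T₂ = 395.6 K.
Change: 395.6 − 413.8 = -18.17 K.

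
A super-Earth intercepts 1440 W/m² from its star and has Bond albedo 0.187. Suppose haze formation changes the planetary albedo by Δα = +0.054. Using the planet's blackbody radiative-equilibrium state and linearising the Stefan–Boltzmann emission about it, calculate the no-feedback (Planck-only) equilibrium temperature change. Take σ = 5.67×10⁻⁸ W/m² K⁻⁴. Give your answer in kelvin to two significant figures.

Reference equilibrium: T_e = [S(1−α)/(4σ)]^(1/4) = 268.0 K.
The change in absorbed flux is Δ[S(1−α)/4] = −SΔα/4 = -19.44 W/m².
Planck response: λ_P = 4σT_e³ = 4·5.67×10⁻⁸·(268.0)³ = 4.368 W/m²/K.
Hence the no-feedback warming is ΔF/(4σT_e³) = -4.45 K.

-4.5 kelvin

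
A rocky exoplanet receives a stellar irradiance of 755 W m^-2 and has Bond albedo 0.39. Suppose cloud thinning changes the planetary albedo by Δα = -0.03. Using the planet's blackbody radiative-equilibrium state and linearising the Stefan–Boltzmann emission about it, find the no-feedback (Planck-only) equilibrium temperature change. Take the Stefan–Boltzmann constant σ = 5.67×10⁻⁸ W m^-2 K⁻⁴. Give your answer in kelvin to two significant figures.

2.6 kelvin

The baseline emission temperature is T_e = 212.3 K.
ΔF = −(S/4)Δα = −(755.0/4)×(-0.03) = 5.662 W m^-2.
Planck response: λ_P = 4σT_e³ = 4·5.67×10⁻⁸·(212.3)³ = 2.170 W m^-2/K.
ΔT₀ = ΔF/λ_P = 5.662/2.170 = 2.61 K.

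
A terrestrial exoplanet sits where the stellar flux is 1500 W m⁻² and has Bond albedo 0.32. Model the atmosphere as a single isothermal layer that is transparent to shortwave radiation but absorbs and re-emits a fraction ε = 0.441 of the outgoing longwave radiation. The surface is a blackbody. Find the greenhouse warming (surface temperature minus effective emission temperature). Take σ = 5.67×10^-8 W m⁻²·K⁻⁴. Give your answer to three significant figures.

At the top of the atmosphere, σT_e⁴ = S(1−α)/4 = 255.0 W m⁻², giving T_e = 259.0 K.
Surface balance with a leaky layer gives σT_s⁴ = σT_e⁴·2/(2−ε), so T_s = T_e·[2/(2−0.441)]^(1/4) = 275.6 K.
Greenhouse warming: T_s − T_e = 16.64 K.

16.6 kelvin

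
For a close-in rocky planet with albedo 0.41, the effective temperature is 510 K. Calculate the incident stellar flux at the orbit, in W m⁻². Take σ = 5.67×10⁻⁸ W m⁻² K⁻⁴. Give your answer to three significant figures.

26000 W m⁻²

From S(1−α)/4 = σT⁴: S = 4σT⁴/(1−α).
σT⁴ = 5.67×10⁻⁸·(510)⁴ = 3836 W m⁻².
So S = 4×3836/(1−0.41) = 26010 W m⁻².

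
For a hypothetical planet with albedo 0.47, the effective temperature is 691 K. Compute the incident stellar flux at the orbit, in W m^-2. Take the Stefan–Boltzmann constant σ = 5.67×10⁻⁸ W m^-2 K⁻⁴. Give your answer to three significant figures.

97600 W m^-2

Invert the energy balance for S: S = 4σT⁴/(1−α).
The emitted flux is σT⁴ = 12930 W m^-2.
S = 4·12930/0.53 = 97560 W m^-2.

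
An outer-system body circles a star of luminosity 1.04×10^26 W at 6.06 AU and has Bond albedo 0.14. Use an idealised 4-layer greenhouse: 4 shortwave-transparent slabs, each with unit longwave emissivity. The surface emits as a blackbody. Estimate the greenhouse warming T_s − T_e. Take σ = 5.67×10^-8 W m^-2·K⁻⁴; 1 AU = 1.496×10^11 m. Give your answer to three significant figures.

38.9 kelvin

d = 6.06 × 1.496×10^11 m = 9.066×10^11 m.
Flux at the orbit: S = L/(4πd²) = 1.04×10^26/(4π·(9.07×10^11)²) = 10.07 W m^-2.
Top-of-atmosphere balance: σT_e⁴ = S(1−α)/4 = 2.165 W m^-2 → T_e = 78.61 K.
Surface: T_s = (5)^¼·T_e = 117.5 K.
So the greenhouse effect raises the surface by 117.5 − 78.61 = 38.94 K.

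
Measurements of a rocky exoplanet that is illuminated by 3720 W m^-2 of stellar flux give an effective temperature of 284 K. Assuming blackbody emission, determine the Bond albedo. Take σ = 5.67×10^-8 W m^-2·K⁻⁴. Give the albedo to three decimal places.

Rearranging the radiative balance, α = 1 − 4σT⁴/S.
4σT⁴ = 4·5.67×10⁻⁸·(284)⁴ = 1475 W m^-2.
Hence α = 1 − 1475/3720 = 0.6034.

0.603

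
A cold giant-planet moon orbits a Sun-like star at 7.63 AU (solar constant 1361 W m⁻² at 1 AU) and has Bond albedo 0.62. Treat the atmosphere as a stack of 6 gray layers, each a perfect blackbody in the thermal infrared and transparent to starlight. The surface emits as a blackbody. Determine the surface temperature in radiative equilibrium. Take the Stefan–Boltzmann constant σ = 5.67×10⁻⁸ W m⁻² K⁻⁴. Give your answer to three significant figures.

129 K

By the inverse-square law, S = 1361/7.63² = 23.38 W m⁻².
The effective emission temperature is T_e = [S(1−α)/(4σ)]^¼ = 79.11 K.
For an N-layer opaque stack, T_s⁴ = (N+1)T_e⁴, hence T_s = (7)^(1/4)×79.11 K = 128.7 K.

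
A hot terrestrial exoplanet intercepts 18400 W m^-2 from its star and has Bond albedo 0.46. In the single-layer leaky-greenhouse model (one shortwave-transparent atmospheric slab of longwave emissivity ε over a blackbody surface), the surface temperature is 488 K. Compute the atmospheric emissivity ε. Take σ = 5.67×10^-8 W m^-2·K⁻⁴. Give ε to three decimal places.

Effective temperature: T_e = [S(1−α)/(4σ)]^(1/4) = 457.5 K.
T_s⁴ = T_e⁴·2/(2−ε) → ε = 2 − 2(T_e/T_s)⁴ = 2 − 2·(457.5/488)⁴ = 0.4550.

0.455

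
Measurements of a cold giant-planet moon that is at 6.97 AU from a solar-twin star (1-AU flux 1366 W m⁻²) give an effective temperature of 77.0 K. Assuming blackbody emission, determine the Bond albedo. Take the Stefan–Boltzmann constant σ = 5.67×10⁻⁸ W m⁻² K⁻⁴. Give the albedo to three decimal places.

0.716

By the inverse-square law, S = 1366/6.97² = 28.12 W m⁻².
Energy balance: S(1−α)/4 = σT⁴, so 1−α = 4σT⁴/S.
σT⁴ = 1.993 W m⁻², so 4σT⁴ = 7.973 W m⁻².
1−α = 7.973/28.12 = 0.2835, so α = 0.7165.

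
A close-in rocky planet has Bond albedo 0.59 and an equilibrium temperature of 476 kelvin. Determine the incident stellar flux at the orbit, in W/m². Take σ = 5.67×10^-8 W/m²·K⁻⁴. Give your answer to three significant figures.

28400 W/m²

Invert the energy balance for S: S = 4σT⁴/(1−α).
σT⁴ = 5.67×10⁻⁸·(476)⁴ = 2911 W/m².
S = 4·2911/0.41 = 28400 W/m².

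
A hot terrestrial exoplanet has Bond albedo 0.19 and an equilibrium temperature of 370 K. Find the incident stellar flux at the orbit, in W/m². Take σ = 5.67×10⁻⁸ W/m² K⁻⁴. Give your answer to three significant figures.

From S(1−α)/4 = σT⁴: S = 4σT⁴/(1−α).
σT⁴ = 5.67×10⁻⁸·(370)⁴ = 1063 W/m².
So S = 4×1063/(1−0.19) = 5248 W/m².

5250 W/m²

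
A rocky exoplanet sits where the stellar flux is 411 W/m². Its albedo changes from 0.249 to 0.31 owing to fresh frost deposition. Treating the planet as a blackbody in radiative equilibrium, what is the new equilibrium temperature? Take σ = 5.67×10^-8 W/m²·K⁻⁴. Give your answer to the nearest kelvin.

188 kelvin

T₂ = [S(1−α₂)/(4σ)]^(1/4) = [411.0·0.69/(4σ)]^(1/4) = 188.0 K.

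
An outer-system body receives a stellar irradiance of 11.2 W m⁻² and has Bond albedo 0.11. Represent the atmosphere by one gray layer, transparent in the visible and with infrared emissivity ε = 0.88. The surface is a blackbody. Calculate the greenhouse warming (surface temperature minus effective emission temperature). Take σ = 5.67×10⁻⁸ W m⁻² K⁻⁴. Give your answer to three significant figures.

12.7 K

At the top of the atmosphere, σT_e⁴ = S(1−α)/4 = 2.492 W m⁻², giving T_e = 81.42 K.
For a single slab of emissivity ε, T_s⁴ = 2T_e⁴/(2−ε); thus T_s = 81.42·(1.786)^(1/4) = 94.12 K.
T_s − T_e = 94.12 − 81.42 = 12.70 K.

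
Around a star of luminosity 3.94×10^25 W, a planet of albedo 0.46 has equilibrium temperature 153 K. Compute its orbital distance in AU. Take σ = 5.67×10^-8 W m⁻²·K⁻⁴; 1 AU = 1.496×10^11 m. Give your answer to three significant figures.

Required flux: S = 4σT⁴/(1−α) = 230.2 W m⁻².
Then d = [L/(4πS)]^(1/2) = 1.167×10^11 m, i.e. 0.7802 AU.

0.780 AU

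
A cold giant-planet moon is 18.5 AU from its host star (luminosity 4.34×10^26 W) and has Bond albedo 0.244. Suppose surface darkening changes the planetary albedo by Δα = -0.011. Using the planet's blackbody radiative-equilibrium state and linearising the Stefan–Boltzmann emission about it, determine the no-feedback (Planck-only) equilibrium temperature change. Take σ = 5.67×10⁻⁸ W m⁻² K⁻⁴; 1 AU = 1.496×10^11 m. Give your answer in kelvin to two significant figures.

d = 18.5 × 1.496×10^11 m = 2.768×10^12 m.
Spreading L over a sphere of radius d: S = 4.34×10^26/(4π·2.77×10^12²) = 4.509 W m⁻².
Reference equilibrium: T_e = [S(1−α)/(4σ)]^(1/4) = 62.26 K.
The change in absorbed flux is Δ[S(1−α)/4] = −SΔα/4 = 0.01240 W m⁻².
The Planck feedback parameter is 4σT_e³ = 0.05475 W m⁻²/K.
ΔT₀ = ΔF/λ_P = 0.01240/0.05475 = 0.226 K.

0.23 K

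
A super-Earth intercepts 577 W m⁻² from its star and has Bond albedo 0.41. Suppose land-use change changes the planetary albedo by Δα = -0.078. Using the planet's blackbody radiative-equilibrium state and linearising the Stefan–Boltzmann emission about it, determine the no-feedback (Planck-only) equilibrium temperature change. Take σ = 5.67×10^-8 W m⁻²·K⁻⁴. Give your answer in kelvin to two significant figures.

6.5 K

The baseline emission temperature is T_e = 196.8 K.
ΔF = −(S/4)Δα = −(577.0/4)×(-0.078) = 11.25 W m⁻².
Planck response: λ_P = 4σT_e³ = 4·5.67×10⁻⁸·(196.8)³ = 1.730 W m⁻²/K.
Hence the no-feedback warming is ΔF/(4σT_e³) = 6.51 K.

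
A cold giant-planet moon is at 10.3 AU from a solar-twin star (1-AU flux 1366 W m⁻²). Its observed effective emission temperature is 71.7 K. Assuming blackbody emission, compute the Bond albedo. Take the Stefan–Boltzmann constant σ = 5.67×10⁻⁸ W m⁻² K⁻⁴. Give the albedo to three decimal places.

0.534

Flux at the orbit: S = 1366/(10.3)² = 12.88 W m⁻².
From σT⁴ = S(1−α)/4 we invert for α: 1−α = 4σT⁴/S.
4σT⁴ = 4·5.67×10⁻⁸·(71.7)⁴ = 5.994 W m⁻².
1−α = 5.994/12.88 = 0.4655, so α = 0.5345.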